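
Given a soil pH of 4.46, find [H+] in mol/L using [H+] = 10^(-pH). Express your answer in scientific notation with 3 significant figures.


Step 1: [H+] = 10^(-pH)
Step 2: [H+] = 10^(-4.46)
Step 3: [H+] = 3.47e-05 mol/L

3.47e-05


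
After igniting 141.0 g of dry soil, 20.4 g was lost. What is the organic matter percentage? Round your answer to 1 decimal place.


Step 1: OM% = 100 * LOI / sample mass
Step 2: OM = 100 * 20.4 / 141.0
Step 3: OM = 14.5%

14.5


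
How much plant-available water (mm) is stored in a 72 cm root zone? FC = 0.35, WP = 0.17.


Step 1: Available water = (FC - WP) * depth * 10
Step 2: AW = (0.35 - 0.17) * 72 * 10
Step 3: AW = 0.18 * 72 * 10
Step 4: AW = 129.6 mm

129.6


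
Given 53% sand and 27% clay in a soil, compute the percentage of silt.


Step 1: sand + silt + clay = 100%
Step 2: silt = 100 - sand - clay
Step 3: silt = 100 - 53 - 27
Step 4: silt = 20%

20


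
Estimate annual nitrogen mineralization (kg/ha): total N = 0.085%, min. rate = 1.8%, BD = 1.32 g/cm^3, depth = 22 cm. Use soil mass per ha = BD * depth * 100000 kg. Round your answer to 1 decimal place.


Step 1: Soil mass per ha = BD * depth * 100000 = 1.32 * 22 * 100000 = 2904000 kg
Step 2: Total N pool = soil mass * N%/100 = 2904000 * 0.085/100 = 2468.4 kg/ha
Step 3: N mineralized = N pool * rate%/100 = 2468.4 * 1.8/100 = 44.4 kg/ha/yr

44.4


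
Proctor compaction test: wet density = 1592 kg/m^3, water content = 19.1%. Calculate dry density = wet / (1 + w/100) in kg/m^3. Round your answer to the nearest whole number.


Step 1: Dry density = wet density / (1 + w/100)
Step 2: Dry density = 1592 / (1 + 19.1/100)
Step 3: Dry density = 1592 / 1.191
Step 4: Dry density = 1337 kg/m^3

1337


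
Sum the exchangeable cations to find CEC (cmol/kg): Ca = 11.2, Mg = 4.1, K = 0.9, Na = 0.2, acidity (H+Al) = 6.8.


Step 1: CEC = Ca + Mg + K + Na + (H+Al)
Step 2: CEC = 11.2 + 4.1 + 0.9 + 0.2 + 6.8
Step 3: CEC = 23.2 cmol/kg

23.2


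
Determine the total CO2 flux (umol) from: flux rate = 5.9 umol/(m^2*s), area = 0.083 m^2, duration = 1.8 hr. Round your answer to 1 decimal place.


Step 1: Convert time to seconds: 1.8 hr * 3600 = 6480.0 s
Step 2: Total = flux * area * time_s
Step 3: Total = 5.9 * 0.083 * 6480.0
Step 4: Total = 3173.3 umol

3173.3


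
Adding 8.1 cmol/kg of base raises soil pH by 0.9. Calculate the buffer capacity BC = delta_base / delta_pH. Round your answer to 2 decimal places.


Step 1: BC = change in base / change in pH
Step 2: BC = 8.1 / 0.9
Step 3: BC = 9.0 cmol/(kg*pH unit)

9.0


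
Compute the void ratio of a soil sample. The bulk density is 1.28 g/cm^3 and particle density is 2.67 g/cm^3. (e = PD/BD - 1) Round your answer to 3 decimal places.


Step 1: e = PD / BD - 1
Step 2: e = 2.67 / 1.28 - 1
Step 3: e = 2.08594 - 1
Step 4: e = 1.086

1.086


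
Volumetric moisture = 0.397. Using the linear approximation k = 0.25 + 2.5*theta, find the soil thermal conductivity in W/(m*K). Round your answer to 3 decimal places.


Step 1: k = 0.25 + 2.5 * theta
Step 2: k = 0.25 + 2.5 * 0.397
Step 3: k = 0.25 + 0.993
Step 4: k = 1.243 W/(m*K)

1.243


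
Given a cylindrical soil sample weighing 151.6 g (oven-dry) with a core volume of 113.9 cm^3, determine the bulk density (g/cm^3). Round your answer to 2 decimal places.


Step 1: Identify the formula: BD = dry mass / volume
Step 2: Substitute values: BD = 151.6 / 113.9
Step 3: BD = 1.33 g/cm^3

1.33


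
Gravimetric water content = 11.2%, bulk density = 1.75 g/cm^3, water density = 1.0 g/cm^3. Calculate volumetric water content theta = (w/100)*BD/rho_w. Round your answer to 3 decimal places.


Step 1: theta = (w / 100) * BD / rho_w
Step 2: theta = (11.2 / 100) * 1.75 / 1.0
Step 3: theta = 0.112 * 1.75
Step 4: theta = 0.196

0.196


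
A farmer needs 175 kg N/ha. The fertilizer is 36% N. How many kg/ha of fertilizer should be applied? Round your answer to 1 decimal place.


Step 1: Fertilizer rate = target N / (N content / 100)
Step 2: Rate = 175 / (36 / 100)
Step 3: Rate = 175 / 0.36
Step 4: Rate = 486.1 kg/ha

486.1


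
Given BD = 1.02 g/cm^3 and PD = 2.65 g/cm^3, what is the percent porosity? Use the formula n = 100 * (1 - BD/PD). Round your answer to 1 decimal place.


Step 1: Formula: n = 100 * (1 - BD / PD)
Step 2: n = 100 * (1 - 1.02 / 2.65)
Step 3: n = 100 * (1 - 0.38491)
Step 4: n = 61.5%

61.5


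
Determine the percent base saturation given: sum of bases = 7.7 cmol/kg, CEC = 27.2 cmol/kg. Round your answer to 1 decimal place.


Step 1: BS = 100 * (sum of bases) / CEC
Step 2: BS = 100 * 7.7 / 27.2
Step 3: BS = 28.3%

28.3


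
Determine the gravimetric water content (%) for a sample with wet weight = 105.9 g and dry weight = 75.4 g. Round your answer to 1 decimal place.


Step 1: Water mass = wet - dry = 105.9 - 75.4 = 30.5 g
Step 2: w = 100 * water mass / dry mass
Step 3: w = 100 * 30.5 / 75.4 = 40.5%

40.5


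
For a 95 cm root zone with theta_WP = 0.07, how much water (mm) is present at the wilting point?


Step 1: Water (mm) = theta_WP * depth * 10
Step 2: Water = 0.07 * 95 * 10
Step 3: Water = 66.5 mm

66.5


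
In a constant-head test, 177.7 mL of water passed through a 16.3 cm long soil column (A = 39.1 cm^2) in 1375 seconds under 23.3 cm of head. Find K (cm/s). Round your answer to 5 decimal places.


Step 1: K = Q * L / (A * t * h)
Step 2: Numerator = 177.7 * 16.3 = 2896.51
Step 3: Denominator = 39.1 * 1375 * 23.3 = 1252666.25
Step 4: K = 2896.51 / 1252666.25 = 0.00231 cm/s

0.00231


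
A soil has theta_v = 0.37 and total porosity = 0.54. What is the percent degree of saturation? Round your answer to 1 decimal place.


Step 1: S = 100 * theta_v / n
Step 2: S = 100 * 0.37 / 0.54
Step 3: S = 68.5%

68.5


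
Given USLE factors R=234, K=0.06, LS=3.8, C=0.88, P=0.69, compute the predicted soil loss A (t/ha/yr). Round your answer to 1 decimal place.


Step 1: A = R * K * LS * C * P
Step 2: R * K = 234 * 0.06 = 14.04
Step 3: (R*K) * LS = 14.04 * 3.8 = 53.352
Step 4: * C * P = 53.352 * 0.88 * 0.69 = 32.4
Step 5: A = 32.4 t/(ha*yr)

32.4


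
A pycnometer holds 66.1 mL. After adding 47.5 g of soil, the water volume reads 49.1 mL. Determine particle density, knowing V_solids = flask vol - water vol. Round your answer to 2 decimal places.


Step 1: Volume of solids = flask volume - water volume with soil
Step 2: V_solids = 66.1 - 49.1 = 17.0 mL
Step 3: Particle density = mass / V_solids = 47.5 / 17.0 = 2.79 g/cm^3

2.79


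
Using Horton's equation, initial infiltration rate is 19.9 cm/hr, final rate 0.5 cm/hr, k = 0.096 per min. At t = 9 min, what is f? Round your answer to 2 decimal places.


Step 1: f = fc + (f0 - fc) * exp(-k * t)
Step 2: exp(-0.096 * 9) = 0.421473
Step 3: f = 0.5 + (19.9 - 0.5) * 0.421473
Step 4: f = 0.5 + 19.4 * 0.421473
Step 5: f = 8.68 cm/hr

8.68


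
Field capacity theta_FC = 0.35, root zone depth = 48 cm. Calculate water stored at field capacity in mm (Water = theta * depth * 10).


Step 1: Water (mm) = theta_FC * depth (cm) * 10
Step 2: Water = 0.35 * 48 * 10
Step 3: Water = 168.0 mm

168.0


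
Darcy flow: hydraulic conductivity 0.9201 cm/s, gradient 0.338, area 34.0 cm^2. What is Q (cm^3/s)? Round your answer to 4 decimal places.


Step 1: Apply Darcy's law: Q = K * i * A
Step 2: Q = 0.9201 * 0.338 * 34.0
Step 3: Q = 10.5738 cm^3/s

10.5738


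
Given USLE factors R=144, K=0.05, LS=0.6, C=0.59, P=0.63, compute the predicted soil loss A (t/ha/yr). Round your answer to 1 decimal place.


Step 1: A = R * K * LS * C * P
Step 2: R * K = 144 * 0.05 = 7.2
Step 3: (R*K) * LS = 7.2 * 0.6 = 4.32
Step 4: * C * P = 4.32 * 0.59 * 0.63 = 1.6
Step 5: A = 1.6 t/(ha*yr)

1.6


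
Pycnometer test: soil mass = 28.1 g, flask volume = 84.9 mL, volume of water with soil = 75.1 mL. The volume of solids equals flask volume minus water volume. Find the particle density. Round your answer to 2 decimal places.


Step 1: Volume of solids = flask volume - water volume with soil
Step 2: V_solids = 84.9 - 75.1 = 9.8 mL
Step 3: Particle density = mass / V_solids = 28.1 / 9.8 = 2.87 g/cm^3

2.87


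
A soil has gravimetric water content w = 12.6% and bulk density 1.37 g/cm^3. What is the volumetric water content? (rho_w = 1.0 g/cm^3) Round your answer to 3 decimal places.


Step 1: theta = (w / 100) * BD / rho_w
Step 2: theta = (12.6 / 100) * 1.37 / 1.0
Step 3: theta = 0.126 * 1.37
Step 4: theta = 0.173

0.173


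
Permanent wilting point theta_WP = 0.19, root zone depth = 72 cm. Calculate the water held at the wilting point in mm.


Step 1: Water (mm) = theta_WP * depth * 10
Step 2: Water = 0.19 * 72 * 10
Step 3: Water = 136.8 mm

136.8


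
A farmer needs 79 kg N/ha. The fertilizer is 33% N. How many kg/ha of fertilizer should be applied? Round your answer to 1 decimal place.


Step 1: Fertilizer rate = target N / (N content / 100)
Step 2: Rate = 79 / (33 / 100)
Step 3: Rate = 79 / 0.33
Step 4: Rate = 239.4 kg/ha

239.4


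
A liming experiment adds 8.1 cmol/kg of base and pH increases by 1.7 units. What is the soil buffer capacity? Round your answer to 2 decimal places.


Step 1: BC = change in base / change in pH
Step 2: BC = 8.1 / 1.7
Step 3: BC = 4.76 cmol/(kg*pH unit)

4.76


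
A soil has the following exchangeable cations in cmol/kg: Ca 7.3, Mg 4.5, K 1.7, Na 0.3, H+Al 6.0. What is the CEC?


Step 1: CEC = Ca + Mg + K + Na + (H+Al)
Step 2: CEC = 7.3 + 4.5 + 1.7 + 0.3 + 6.0
Step 3: CEC = 19.8 cmol/kg

19.8


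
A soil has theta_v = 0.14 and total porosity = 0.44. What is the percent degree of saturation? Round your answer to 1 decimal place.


Step 1: S = 100 * theta_v / n
Step 2: S = 100 * 0.14 / 0.44
Step 3: S = 31.8%

31.8


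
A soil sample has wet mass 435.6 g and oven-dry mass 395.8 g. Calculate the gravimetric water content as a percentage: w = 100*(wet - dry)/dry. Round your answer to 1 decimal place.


Step 1: Water mass = wet - dry = 435.6 - 395.8 = 39.8 g
Step 2: w = 100 * water mass / dry mass
Step 3: w = 100 * 39.8 / 395.8 = 10.1%

10.1


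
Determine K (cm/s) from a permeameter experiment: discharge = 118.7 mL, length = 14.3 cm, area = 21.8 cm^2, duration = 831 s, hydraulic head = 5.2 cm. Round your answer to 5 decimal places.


Step 1: K = Q * L / (A * t * h)
Step 2: Numerator = 118.7 * 14.3 = 1697.41
Step 3: Denominator = 21.8 * 831 * 5.2 = 94202.16
Step 4: K = 1697.41 / 94202.16 = 0.01802 cm/s

0.01802


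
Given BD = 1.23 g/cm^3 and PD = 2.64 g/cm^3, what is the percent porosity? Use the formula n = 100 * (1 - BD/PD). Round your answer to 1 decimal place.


Step 1: Formula: n = 100 * (1 - BD / PD)
Step 2: n = 100 * (1 - 1.23 / 2.64)
Step 3: n = 100 * (1 - 0.46591)
Step 4: n = 53.4%

53.4


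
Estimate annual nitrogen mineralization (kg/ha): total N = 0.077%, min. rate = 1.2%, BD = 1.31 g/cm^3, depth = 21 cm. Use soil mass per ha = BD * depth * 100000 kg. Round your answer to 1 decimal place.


Step 1: Soil mass per ha = BD * depth * 100000 = 1.31 * 21 * 100000 = 2751000 kg
Step 2: Total N pool = soil mass * N%/100 = 2751000 * 0.077/100 = 2118.27 kg/ha
Step 3: N mineralized = N pool * rate%/100 = 2118.27 * 1.2/100 = 25.4 kg/ha/yr

25.4


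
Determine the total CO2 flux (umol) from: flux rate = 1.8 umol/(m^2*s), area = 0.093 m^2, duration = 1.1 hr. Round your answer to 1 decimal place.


Step 1: Convert time to seconds: 1.1 hr * 3600 = 3960.0 s
Step 2: Total = flux * area * time_s
Step 3: Total = 1.8 * 0.093 * 3960.0
Step 4: Total = 662.9 umol

662.9


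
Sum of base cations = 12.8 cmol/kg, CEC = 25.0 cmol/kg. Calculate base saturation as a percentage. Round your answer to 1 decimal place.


Step 1: BS = 100 * (sum of bases) / CEC
Step 2: BS = 100 * 12.8 / 25.0
Step 3: BS = 51.2%

51.2


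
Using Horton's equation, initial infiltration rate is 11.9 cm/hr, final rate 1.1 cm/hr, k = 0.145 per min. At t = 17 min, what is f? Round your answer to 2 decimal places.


Step 1: f = fc + (f0 - fc) * exp(-k * t)
Step 2: exp(-0.145 * 17) = 0.085009
Step 3: f = 1.1 + (11.9 - 1.1) * 0.085009
Step 4: f = 1.1 + 10.8 * 0.085009
Step 5: f = 2.02 cm/hr

2.02


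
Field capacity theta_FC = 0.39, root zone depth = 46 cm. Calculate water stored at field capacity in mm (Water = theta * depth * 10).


Step 1: Water (mm) = theta_FC * depth (cm) * 10
Step 2: Water = 0.39 * 46 * 10
Step 3: Water = 179.4 mm

179.4


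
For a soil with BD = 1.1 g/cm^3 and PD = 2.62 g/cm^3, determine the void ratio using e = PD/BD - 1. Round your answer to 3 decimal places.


Step 1: e = PD / BD - 1
Step 2: e = 2.62 / 1.1 - 1
Step 3: e = 2.38182 - 1
Step 4: e = 1.382

1.382


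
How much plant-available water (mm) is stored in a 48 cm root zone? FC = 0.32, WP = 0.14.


Step 1: Available water = (FC - WP) * depth * 10
Step 2: AW = (0.32 - 0.14) * 48 * 10
Step 3: AW = 0.18 * 48 * 10
Step 4: AW = 86.4 mm

86.4


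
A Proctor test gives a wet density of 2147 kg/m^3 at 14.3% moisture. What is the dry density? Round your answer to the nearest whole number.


Step 1: Dry density = wet density / (1 + w/100)
Step 2: Dry density = 2147 / (1 + 14.3/100)
Step 3: Dry density = 2147 / 1.143
Step 4: Dry density = 1878 kg/m^3

1878


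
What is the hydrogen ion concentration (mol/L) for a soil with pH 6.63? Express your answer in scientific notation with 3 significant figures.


Step 1: [H+] = 10^(-pH)
Step 2: [H+] = 10^(-6.63)
Step 3: [H+] = 2.34e-07 mol/L

2.34e-07


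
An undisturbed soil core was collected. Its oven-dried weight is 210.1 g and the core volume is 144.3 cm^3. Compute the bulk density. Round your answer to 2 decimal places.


Step 1: Identify the formula: BD = dry mass / volume
Step 2: Substitute values: BD = 210.1 / 144.3
Step 3: BD = 1.46 g/cm^3

1.46


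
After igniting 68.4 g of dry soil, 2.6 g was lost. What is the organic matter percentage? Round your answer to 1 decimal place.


Step 1: OM% = 100 * LOI / sample mass
Step 2: OM = 100 * 2.6 / 68.4
Step 3: OM = 3.8%

3.8


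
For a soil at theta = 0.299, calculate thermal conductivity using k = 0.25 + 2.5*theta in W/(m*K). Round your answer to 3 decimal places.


Step 1: k = 0.25 + 2.5 * theta
Step 2: k = 0.25 + 2.5 * 0.299
Step 3: k = 0.25 + 0.748
Step 4: k = 0.998 W/(m*K)

0.998


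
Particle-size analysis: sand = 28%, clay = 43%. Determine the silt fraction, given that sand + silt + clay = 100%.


Step 1: sand + silt + clay = 100%
Step 2: silt = 100 - sand - clay
Step 3: silt = 100 - 28 - 43
Step 4: silt = 29%

29


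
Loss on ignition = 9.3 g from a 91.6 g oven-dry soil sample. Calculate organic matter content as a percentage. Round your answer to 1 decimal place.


Step 1: OM% = 100 * LOI / sample mass
Step 2: OM = 100 * 9.3 / 91.6
Step 3: OM = 10.2%

10.2


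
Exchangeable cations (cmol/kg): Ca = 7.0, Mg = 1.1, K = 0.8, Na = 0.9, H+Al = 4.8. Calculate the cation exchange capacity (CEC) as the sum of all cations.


Step 1: CEC = Ca + Mg + K + Na + (H+Al)
Step 2: CEC = 7.0 + 1.1 + 0.8 + 0.9 + 4.8
Step 3: CEC = 14.6 cmol/kg

14.6


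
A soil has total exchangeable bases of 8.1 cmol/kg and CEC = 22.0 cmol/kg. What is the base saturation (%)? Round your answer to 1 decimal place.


Step 1: BS = 100 * (sum of bases) / CEC
Step 2: BS = 100 * 8.1 / 22.0
Step 3: BS = 36.8%

36.8


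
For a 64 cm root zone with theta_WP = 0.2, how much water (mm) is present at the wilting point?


Step 1: Water (mm) = theta_WP * depth * 10
Step 2: Water = 0.2 * 64 * 10
Step 3: Water = 128.0 mm

128.0


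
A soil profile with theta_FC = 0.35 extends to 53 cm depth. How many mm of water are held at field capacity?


Step 1: Water (mm) = theta_FC * depth (cm) * 10
Step 2: Water = 0.35 * 53 * 10
Step 3: Water = 185.5 mm

185.5


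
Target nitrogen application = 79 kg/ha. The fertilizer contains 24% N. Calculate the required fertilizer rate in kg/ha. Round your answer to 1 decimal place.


Step 1: Fertilizer rate = target N / (N content / 100)
Step 2: Rate = 79 / (24 / 100)
Step 3: Rate = 79 / 0.24
Step 4: Rate = 329.2 kg/ha

329.2


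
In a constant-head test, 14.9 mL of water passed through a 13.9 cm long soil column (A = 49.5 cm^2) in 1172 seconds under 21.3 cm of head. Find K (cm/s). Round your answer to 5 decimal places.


Step 1: K = Q * L / (A * t * h)
Step 2: Numerator = 14.9 * 13.9 = 207.11
Step 3: Denominator = 49.5 * 1172 * 21.3 = 1235698.2
Step 4: K = 207.11 / 1235698.2 = 0.00017 cm/s

0.00017


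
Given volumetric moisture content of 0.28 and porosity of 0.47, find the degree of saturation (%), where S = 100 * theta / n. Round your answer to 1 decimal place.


Step 1: S = 100 * theta_v / n
Step 2: S = 100 * 0.28 / 0.47
Step 3: S = 59.6%

59.6


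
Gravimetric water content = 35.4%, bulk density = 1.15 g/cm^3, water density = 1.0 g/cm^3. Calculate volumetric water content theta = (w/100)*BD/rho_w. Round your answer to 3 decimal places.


Step 1: theta = (w / 100) * BD / rho_w
Step 2: theta = (35.4 / 100) * 1.15 / 1.0
Step 3: theta = 0.354 * 1.15
Step 4: theta = 0.407

0.407


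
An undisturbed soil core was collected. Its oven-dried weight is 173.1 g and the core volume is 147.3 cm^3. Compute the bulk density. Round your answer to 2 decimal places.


Step 1: Identify the formula: BD = dry mass / volume
Step 2: Substitute values: BD = 173.1 / 147.3
Step 3: BD = 1.18 g/cm^3

1.18


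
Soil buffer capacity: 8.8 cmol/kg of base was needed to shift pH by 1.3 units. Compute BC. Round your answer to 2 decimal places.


Step 1: BC = change in base / change in pH
Step 2: BC = 8.8 / 1.3
Step 3: BC = 6.77 cmol/(kg*pH unit)

6.77


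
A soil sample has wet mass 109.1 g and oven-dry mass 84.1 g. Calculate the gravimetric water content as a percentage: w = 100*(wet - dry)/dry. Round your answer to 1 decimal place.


Step 1: Water mass = wet - dry = 109.1 - 84.1 = 25.0 g
Step 2: w = 100 * water mass / dry mass
Step 3: w = 100 * 25.0 / 84.1 = 29.7%

29.7


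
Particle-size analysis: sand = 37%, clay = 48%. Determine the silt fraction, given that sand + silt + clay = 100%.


Step 1: sand + silt + clay = 100%
Step 2: silt = 100 - sand - clay
Step 3: silt = 100 - 37 - 48
Step 4: silt = 15%

15


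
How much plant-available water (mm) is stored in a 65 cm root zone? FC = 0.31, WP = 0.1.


Step 1: Available water = (FC - WP) * depth * 10
Step 2: AW = (0.31 - 0.1) * 65 * 10
Step 3: AW = 0.21 * 65 * 10
Step 4: AW = 136.5 mm

136.5


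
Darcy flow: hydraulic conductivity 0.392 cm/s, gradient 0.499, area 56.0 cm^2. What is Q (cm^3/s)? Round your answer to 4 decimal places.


Step 1: Apply Darcy's law: Q = K * i * A
Step 2: Q = 0.392 * 0.499 * 56.0
Step 3: Q = 10.954 cm^3/s

10.954


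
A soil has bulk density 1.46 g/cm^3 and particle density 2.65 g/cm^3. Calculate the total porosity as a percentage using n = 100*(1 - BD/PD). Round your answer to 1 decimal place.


Step 1: Formula: n = 100 * (1 - BD / PD)
Step 2: n = 100 * (1 - 1.46 / 2.65)
Step 3: n = 100 * (1 - 0.55094)
Step 4: n = 44.9%

44.9


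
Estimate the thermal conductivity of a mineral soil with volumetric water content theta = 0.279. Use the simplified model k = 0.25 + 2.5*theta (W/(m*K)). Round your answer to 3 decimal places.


Step 1: k = 0.25 + 2.5 * theta
Step 2: k = 0.25 + 2.5 * 0.279
Step 3: k = 0.25 + 0.698
Step 4: k = 0.948 W/(m*K)

0.948


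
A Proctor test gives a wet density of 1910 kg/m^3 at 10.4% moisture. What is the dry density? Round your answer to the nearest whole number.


Step 1: Dry density = wet density / (1 + w/100)
Step 2: Dry density = 1910 / (1 + 10.4/100)
Step 3: Dry density = 1910 / 1.104
Step 4: Dry density = 1730 kg/m^3

1730


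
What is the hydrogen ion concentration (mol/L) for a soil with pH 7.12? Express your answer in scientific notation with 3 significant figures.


Step 1: [H+] = 10^(-pH)
Step 2: [H+] = 10^(-7.12)
Step 3: [H+] = 7.59e-08 mol/L

7.59e-08


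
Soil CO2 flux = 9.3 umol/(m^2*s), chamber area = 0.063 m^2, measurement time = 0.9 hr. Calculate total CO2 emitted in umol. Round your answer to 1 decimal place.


Step 1: Convert time to seconds: 0.9 hr * 3600 = 3240.0 s
Step 2: Total = flux * area * time_s
Step 3: Total = 9.3 * 0.063 * 3240.0
Step 4: Total = 1898.3 umol

1898.3


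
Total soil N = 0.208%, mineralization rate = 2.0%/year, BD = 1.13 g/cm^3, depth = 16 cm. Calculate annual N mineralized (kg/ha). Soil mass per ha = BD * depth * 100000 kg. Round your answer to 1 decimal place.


Step 1: Soil mass per ha = BD * depth * 100000 = 1.13 * 16 * 100000 = 1808000 kg
Step 2: Total N pool = soil mass * N%/100 = 1808000 * 0.208/100 = 3760.64 kg/ha
Step 3: N mineralized = N pool * rate%/100 = 3760.64 * 2.0/100 = 75.2 kg/ha/yr

75.2


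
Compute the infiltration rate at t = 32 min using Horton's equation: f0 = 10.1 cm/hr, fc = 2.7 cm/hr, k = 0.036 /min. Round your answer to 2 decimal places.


Step 1: f = fc + (f0 - fc) * exp(-k * t)
Step 2: exp(-0.036 * 32) = 0.316004
Step 3: f = 2.7 + (10.1 - 2.7) * 0.316004
Step 4: f = 2.7 + 7.4 * 0.316004
Step 5: f = 5.04 cm/hr

5.04


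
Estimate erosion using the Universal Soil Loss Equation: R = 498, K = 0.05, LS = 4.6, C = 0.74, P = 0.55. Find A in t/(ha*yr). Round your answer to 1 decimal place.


Step 1: A = R * K * LS * C * P
Step 2: R * K = 498 * 0.05 = 24.9
Step 3: (R*K) * LS = 24.9 * 4.6 = 114.54
Step 4: * C * P = 114.54 * 0.74 * 0.55 = 46.6
Step 5: A = 46.6 t/(ha*yr)

46.6


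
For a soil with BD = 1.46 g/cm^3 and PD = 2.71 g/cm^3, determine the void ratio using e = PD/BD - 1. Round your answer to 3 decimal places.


Step 1: e = PD / BD - 1
Step 2: e = 2.71 / 1.46 - 1
Step 3: e = 1.85616 - 1
Step 4: e = 0.856

0.856


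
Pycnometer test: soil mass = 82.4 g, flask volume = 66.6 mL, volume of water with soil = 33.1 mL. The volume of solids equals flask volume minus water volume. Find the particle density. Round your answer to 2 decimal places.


Step 1: Volume of solids = flask volume - water volume with soil
Step 2: V_solids = 66.6 - 33.1 = 33.5 mL
Step 3: Particle density = mass / V_solids = 82.4 / 33.5 = 2.46 g/cm^3

2.46


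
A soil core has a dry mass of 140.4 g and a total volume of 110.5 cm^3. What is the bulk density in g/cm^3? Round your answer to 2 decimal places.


Step 1: Identify the formula: BD = dry mass / volume
Step 2: Substitute values: BD = 140.4 / 110.5
Step 3: BD = 1.27 g/cm^3

1.27


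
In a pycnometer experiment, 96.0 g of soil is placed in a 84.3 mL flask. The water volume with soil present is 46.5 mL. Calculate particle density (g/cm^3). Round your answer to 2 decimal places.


Step 1: Volume of solids = flask volume - water volume with soil
Step 2: V_solids = 84.3 - 46.5 = 37.8 mL
Step 3: Particle density = mass / V_solids = 96.0 / 37.8 = 2.54 g/cm^3

2.54


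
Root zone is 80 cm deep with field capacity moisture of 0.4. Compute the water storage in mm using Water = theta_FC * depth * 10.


Step 1: Water (mm) = theta_FC * depth (cm) * 10
Step 2: Water = 0.4 * 80 * 10
Step 3: Water = 320.0 mm

320.0


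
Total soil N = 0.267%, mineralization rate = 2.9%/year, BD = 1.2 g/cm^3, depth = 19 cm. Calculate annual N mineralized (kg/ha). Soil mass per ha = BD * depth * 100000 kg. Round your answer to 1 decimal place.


Step 1: Soil mass per ha = BD * depth * 100000 = 1.2 * 19 * 100000 = 2280000 kg
Step 2: Total N pool = soil mass * N%/100 = 2280000 * 0.267/100 = 6087.6 kg/ha
Step 3: N mineralized = N pool * rate%/100 = 6087.6 * 2.9/100 = 176.5 kg/ha/yr

176.5


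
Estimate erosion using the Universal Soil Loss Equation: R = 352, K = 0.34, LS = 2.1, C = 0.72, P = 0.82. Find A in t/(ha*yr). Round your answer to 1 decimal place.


Step 1: A = R * K * LS * C * P
Step 2: R * K = 352 * 0.34 = 119.68
Step 3: (R*K) * LS = 119.68 * 2.1 = 251.328
Step 4: * C * P = 251.328 * 0.72 * 0.82 = 148.4
Step 5: A = 148.4 t/(ha*yr)

148.4


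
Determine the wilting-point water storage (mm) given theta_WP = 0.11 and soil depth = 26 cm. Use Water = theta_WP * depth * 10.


Step 1: Water (mm) = theta_WP * depth * 10
Step 2: Water = 0.11 * 26 * 10
Step 3: Water = 28.6 mm

28.6


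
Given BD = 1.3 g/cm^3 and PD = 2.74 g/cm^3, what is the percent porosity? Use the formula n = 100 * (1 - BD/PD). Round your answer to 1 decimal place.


Step 1: Formula: n = 100 * (1 - BD / PD)
Step 2: n = 100 * (1 - 1.3 / 2.74)
Step 3: n = 100 * (1 - 0.47445)
Step 4: n = 52.6%

52.6


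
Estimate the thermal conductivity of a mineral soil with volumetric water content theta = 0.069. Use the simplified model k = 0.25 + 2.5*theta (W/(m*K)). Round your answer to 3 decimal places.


Step 1: k = 0.25 + 2.5 * theta
Step 2: k = 0.25 + 2.5 * 0.069
Step 3: k = 0.25 + 0.173
Step 4: k = 0.423 W/(m*K)

0.423


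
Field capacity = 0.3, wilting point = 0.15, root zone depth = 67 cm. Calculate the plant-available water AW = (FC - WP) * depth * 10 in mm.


Step 1: Available water = (FC - WP) * depth * 10
Step 2: AW = (0.3 - 0.15) * 67 * 10
Step 3: AW = 0.15 * 67 * 10
Step 4: AW = 100.5 mm

100.5


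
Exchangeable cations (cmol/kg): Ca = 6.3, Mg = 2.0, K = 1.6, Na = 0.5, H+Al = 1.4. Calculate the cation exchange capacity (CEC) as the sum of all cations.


Step 1: CEC = Ca + Mg + K + Na + (H+Al)
Step 2: CEC = 6.3 + 2.0 + 1.6 + 0.5 + 1.4
Step 3: CEC = 11.8 cmol/kg

11.8


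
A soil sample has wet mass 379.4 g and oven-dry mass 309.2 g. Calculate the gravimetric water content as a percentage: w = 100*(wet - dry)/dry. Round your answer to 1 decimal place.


Step 1: Water mass = wet - dry = 379.4 - 309.2 = 70.2 g
Step 2: w = 100 * water mass / dry mass
Step 3: w = 100 * 70.2 / 309.2 = 22.7%

22.7


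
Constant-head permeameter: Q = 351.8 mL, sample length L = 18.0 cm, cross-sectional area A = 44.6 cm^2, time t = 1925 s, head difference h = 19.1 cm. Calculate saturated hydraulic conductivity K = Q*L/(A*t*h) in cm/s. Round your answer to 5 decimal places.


Step 1: K = Q * L / (A * t * h)
Step 2: Numerator = 351.8 * 18.0 = 6332.4
Step 3: Denominator = 44.6 * 1925 * 19.1 = 1639830.5
Step 4: K = 6332.4 / 1639830.5 = 0.00386 cm/s

0.00386


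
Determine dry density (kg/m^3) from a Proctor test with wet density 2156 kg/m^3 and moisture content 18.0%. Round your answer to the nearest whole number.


Step 1: Dry density = wet density / (1 + w/100)
Step 2: Dry density = 2156 / (1 + 18.0/100)
Step 3: Dry density = 2156 / 1.18
Step 4: Dry density = 1827 kg/m^3

1827


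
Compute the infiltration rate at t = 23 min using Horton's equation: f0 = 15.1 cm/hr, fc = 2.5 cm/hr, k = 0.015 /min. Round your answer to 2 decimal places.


Step 1: f = fc + (f0 - fc) * exp(-k * t)
Step 2: exp(-0.015 * 23) = 0.70822
Step 3: f = 2.5 + (15.1 - 2.5) * 0.70822
Step 4: f = 2.5 + 12.6 * 0.70822
Step 5: f = 11.42 cm/hr

11.42


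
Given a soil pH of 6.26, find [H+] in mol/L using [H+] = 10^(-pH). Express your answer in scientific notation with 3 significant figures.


Step 1: [H+] = 10^(-pH)
Step 2: [H+] = 10^(-6.26)
Step 3: [H+] = 5.50e-07 mol/L

5.50e-07


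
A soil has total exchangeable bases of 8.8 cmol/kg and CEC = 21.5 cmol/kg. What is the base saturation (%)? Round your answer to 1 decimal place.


Step 1: BS = 100 * (sum of bases) / CEC
Step 2: BS = 100 * 8.8 / 21.5
Step 3: BS = 40.9%

40.9


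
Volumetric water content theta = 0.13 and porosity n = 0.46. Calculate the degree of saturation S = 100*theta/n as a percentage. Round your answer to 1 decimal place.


Step 1: S = 100 * theta_v / n
Step 2: S = 100 * 0.13 / 0.46
Step 3: S = 28.3%

28.3


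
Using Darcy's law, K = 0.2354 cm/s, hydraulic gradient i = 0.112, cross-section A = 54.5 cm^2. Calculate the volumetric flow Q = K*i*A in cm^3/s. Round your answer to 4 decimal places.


Step 1: Apply Darcy's law: Q = K * i * A
Step 2: Q = 0.2354 * 0.112 * 54.5
Step 3: Q = 1.4369 cm^3/s

1.4369


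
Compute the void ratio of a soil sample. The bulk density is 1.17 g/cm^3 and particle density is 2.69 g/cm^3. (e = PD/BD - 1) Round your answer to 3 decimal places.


Step 1: e = PD / BD - 1
Step 2: e = 2.69 / 1.17 - 1
Step 3: e = 2.29915 - 1
Step 4: e = 1.299

1.299


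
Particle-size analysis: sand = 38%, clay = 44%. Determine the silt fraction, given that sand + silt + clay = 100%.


Step 1: sand + silt + clay = 100%
Step 2: silt = 100 - sand - clay
Step 3: silt = 100 - 38 - 44
Step 4: silt = 18%

18


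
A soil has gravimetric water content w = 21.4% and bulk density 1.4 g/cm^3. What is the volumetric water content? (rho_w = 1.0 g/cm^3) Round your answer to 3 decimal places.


Step 1: theta = (w / 100) * BD / rho_w
Step 2: theta = (21.4 / 100) * 1.4 / 1.0
Step 3: theta = 0.214 * 1.4
Step 4: theta = 0.3

0.3


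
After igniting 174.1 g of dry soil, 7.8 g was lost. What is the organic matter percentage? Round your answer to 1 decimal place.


Step 1: OM% = 100 * LOI / sample mass
Step 2: OM = 100 * 7.8 / 174.1
Step 3: OM = 4.5%

4.5


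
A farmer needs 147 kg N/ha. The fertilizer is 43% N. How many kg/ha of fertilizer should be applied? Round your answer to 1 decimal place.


Step 1: Fertilizer rate = target N / (N content / 100)
Step 2: Rate = 147 / (43 / 100)
Step 3: Rate = 147 / 0.43
Step 4: Rate = 341.9 kg/ha

341.9


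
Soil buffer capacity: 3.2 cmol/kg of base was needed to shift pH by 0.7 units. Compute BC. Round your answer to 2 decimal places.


Step 1: BC = change in base / change in pH
Step 2: BC = 3.2 / 0.7
Step 3: BC = 4.57 cmol/(kg*pH unit)

4.57


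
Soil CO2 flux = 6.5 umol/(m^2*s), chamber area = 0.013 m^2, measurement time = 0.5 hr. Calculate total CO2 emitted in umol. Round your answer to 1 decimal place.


Step 1: Convert time to seconds: 0.5 hr * 3600 = 1800.0 s
Step 2: Total = flux * area * time_s
Step 3: Total = 6.5 * 0.013 * 1800.0
Step 4: Total = 152.1 umol

152.1


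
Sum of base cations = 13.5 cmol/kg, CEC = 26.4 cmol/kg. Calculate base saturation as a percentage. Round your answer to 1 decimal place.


Step 1: BS = 100 * (sum of bases) / CEC
Step 2: BS = 100 * 13.5 / 26.4
Step 3: BS = 51.1%

51.1


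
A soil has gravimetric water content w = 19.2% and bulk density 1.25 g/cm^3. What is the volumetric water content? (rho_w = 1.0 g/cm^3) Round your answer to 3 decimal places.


Step 1: theta = (w / 100) * BD / rho_w
Step 2: theta = (19.2 / 100) * 1.25 / 1.0
Step 3: theta = 0.192 * 1.25
Step 4: theta = 0.24

0.24


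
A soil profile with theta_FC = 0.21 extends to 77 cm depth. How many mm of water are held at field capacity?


Step 1: Water (mm) = theta_FC * depth (cm) * 10
Step 2: Water = 0.21 * 77 * 10
Step 3: Water = 161.7 mm

161.7


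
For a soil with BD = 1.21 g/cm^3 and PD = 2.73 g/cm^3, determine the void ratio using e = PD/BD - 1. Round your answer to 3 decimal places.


Step 1: e = PD / BD - 1
Step 2: e = 2.73 / 1.21 - 1
Step 3: e = 2.2562 - 1
Step 4: e = 1.256

1.256


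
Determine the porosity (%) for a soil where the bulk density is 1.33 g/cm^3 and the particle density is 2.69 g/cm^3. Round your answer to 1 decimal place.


Step 1: Formula: n = 100 * (1 - BD / PD)
Step 2: n = 100 * (1 - 1.33 / 2.69)
Step 3: n = 100 * (1 - 0.49442)
Step 4: n = 50.6%

50.6


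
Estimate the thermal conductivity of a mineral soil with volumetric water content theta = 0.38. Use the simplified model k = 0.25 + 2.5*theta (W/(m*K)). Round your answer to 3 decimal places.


Step 1: k = 0.25 + 2.5 * theta
Step 2: k = 0.25 + 2.5 * 0.38
Step 3: k = 0.25 + 0.95
Step 4: k = 1.2 W/(m*K)

1.2


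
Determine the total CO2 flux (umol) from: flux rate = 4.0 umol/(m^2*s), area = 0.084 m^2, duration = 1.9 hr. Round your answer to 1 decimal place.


Step 1: Convert time to seconds: 1.9 hr * 3600 = 6840.0 s
Step 2: Total = flux * area * time_s
Step 3: Total = 4.0 * 0.084 * 6840.0
Step 4: Total = 2298.2 umol

2298.2


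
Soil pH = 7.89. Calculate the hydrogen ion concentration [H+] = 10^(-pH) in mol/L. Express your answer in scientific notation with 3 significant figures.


Step 1: [H+] = 10^(-pH)
Step 2: [H+] = 10^(-7.89)
Step 3: [H+] = 1.29e-08 mol/L

1.29e-08


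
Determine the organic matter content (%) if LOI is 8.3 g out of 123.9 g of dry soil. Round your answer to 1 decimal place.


Step 1: OM% = 100 * LOI / sample mass
Step 2: OM = 100 * 8.3 / 123.9
Step 3: OM = 6.7%

6.7


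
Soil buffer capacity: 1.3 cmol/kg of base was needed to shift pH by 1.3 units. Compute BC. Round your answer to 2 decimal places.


Step 1: BC = change in base / change in pH
Step 2: BC = 1.3 / 1.3
Step 3: BC = 1.0 cmol/(kg*pH unit)

1.0


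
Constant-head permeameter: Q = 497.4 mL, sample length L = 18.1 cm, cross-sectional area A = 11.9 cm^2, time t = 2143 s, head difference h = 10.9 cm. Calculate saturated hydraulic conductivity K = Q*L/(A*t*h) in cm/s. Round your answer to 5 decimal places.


Step 1: K = Q * L / (A * t * h)
Step 2: Numerator = 497.4 * 18.1 = 9002.94
Step 3: Denominator = 11.9 * 2143 * 10.9 = 277968.53
Step 4: K = 9002.94 / 277968.53 = 0.03239 cm/s

0.03239


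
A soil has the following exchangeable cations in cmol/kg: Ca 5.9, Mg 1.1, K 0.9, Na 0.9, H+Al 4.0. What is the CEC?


Step 1: CEC = Ca + Mg + K + Na + (H+Al)
Step 2: CEC = 5.9 + 1.1 + 0.9 + 0.9 + 4.0
Step 3: CEC = 12.8 cmol/kg

12.8


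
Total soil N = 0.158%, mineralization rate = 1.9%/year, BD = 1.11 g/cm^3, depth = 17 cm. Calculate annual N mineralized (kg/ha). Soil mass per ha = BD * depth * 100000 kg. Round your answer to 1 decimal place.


Step 1: Soil mass per ha = BD * depth * 100000 = 1.11 * 17 * 100000 = 1887000 kg
Step 2: Total N pool = soil mass * N%/100 = 1887000 * 0.158/100 = 2981.46 kg/ha
Step 3: N mineralized = N pool * rate%/100 = 2981.46 * 1.9/100 = 56.6 kg/ha/yr

56.6


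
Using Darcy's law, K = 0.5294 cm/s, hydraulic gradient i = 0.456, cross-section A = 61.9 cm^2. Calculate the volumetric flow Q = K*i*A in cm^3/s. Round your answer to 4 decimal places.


Step 1: Apply Darcy's law: Q = K * i * A
Step 2: Q = 0.5294 * 0.456 * 61.9
Step 3: Q = 14.9431 cm^3/s

14.9431


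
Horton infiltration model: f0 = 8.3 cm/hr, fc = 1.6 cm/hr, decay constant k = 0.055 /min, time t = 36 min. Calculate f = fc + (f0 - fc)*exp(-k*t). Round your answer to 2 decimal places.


Step 1: f = fc + (f0 - fc) * exp(-k * t)
Step 2: exp(-0.055 * 36) = 0.138069
Step 3: f = 1.6 + (8.3 - 1.6) * 0.138069
Step 4: f = 1.6 + 6.7 * 0.138069
Step 5: f = 2.53 cm/hr

2.53


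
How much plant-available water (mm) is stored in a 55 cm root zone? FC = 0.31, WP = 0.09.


Step 1: Available water = (FC - WP) * depth * 10
Step 2: AW = (0.31 - 0.09) * 55 * 10
Step 3: AW = 0.22 * 55 * 10
Step 4: AW = 121.0 mm

121.0


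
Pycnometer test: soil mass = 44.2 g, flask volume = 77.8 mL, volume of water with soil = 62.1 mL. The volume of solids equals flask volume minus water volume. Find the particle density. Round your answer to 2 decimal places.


Step 1: Volume of solids = flask volume - water volume with soil
Step 2: V_solids = 77.8 - 62.1 = 15.7 mL
Step 3: Particle density = mass / V_solids = 44.2 / 15.7 = 2.82 g/cm^3

2.82


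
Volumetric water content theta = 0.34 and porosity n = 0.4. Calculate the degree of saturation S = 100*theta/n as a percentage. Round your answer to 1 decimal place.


Step 1: S = 100 * theta_v / n
Step 2: S = 100 * 0.34 / 0.4
Step 3: S = 85.0%

85.0


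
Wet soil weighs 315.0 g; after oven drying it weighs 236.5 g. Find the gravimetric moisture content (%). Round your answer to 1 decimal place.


Step 1: Water mass = wet - dry = 315.0 - 236.5 = 78.5 g
Step 2: w = 100 * water mass / dry mass
Step 3: w = 100 * 78.5 / 236.5 = 33.2%

33.2


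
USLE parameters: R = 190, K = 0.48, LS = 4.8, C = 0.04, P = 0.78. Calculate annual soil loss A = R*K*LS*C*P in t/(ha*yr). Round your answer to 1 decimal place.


Step 1: A = R * K * LS * C * P
Step 2: R * K = 190 * 0.48 = 91.2
Step 3: (R*K) * LS = 91.2 * 4.8 = 437.76
Step 4: * C * P = 437.76 * 0.04 * 0.78 = 13.7
Step 5: A = 13.7 t/(ha*yr)

13.7


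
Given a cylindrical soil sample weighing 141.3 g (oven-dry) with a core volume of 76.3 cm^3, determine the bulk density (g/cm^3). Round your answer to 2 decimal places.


Step 1: Identify the formula: BD = dry mass / volume
Step 2: Substitute values: BD = 141.3 / 76.3
Step 3: BD = 1.85 g/cm^3

1.85


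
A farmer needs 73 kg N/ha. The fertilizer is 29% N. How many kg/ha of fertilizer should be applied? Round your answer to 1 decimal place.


Step 1: Fertilizer rate = target N / (N content / 100)
Step 2: Rate = 73 / (29 / 100)
Step 3: Rate = 73 / 0.29
Step 4: Rate = 251.7 kg/ha

251.7


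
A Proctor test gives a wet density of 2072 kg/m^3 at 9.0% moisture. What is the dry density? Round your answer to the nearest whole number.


Step 1: Dry density = wet density / (1 + w/100)
Step 2: Dry density = 2072 / (1 + 9.0/100)
Step 3: Dry density = 2072 / 1.09
Step 4: Dry density = 1901 kg/m^3

1901


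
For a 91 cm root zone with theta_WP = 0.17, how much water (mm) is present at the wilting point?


Step 1: Water (mm) = theta_WP * depth * 10
Step 2: Water = 0.17 * 91 * 10
Step 3: Water = 154.7 mm

154.7


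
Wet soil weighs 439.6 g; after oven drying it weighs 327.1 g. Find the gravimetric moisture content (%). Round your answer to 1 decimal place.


Step 1: Water mass = wet - dry = 439.6 - 327.1 = 112.5 g
Step 2: w = 100 * water mass / dry mass
Step 3: w = 100 * 112.5 / 327.1 = 34.4%

34.4


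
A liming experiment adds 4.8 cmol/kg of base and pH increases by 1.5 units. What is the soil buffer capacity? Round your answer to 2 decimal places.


Step 1: BC = change in base / change in pH
Step 2: BC = 4.8 / 1.5
Step 3: BC = 3.2 cmol/(kg*pH unit)

3.2


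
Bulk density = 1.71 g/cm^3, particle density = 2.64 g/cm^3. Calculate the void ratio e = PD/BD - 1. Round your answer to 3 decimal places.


Step 1: e = PD / BD - 1
Step 2: e = 2.64 / 1.71 - 1
Step 3: e = 1.54386 - 1
Step 4: e = 0.544

0.544


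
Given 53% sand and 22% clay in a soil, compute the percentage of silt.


Step 1: sand + silt + clay = 100%
Step 2: silt = 100 - sand - clay
Step 3: silt = 100 - 53 - 22
Step 4: silt = 25%

25


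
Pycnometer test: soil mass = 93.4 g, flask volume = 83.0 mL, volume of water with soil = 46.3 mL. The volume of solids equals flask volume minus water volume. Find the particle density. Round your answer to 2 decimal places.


Step 1: Volume of solids = flask volume - water volume with soil
Step 2: V_solids = 83.0 - 46.3 = 36.7 mL
Step 3: Particle density = mass / V_solids = 93.4 / 36.7 = 2.54 g/cm^3

2.54


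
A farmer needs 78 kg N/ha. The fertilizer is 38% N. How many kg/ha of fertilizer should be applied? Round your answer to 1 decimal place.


Step 1: Fertilizer rate = target N / (N content / 100)
Step 2: Rate = 78 / (38 / 100)
Step 3: Rate = 78 / 0.38
Step 4: Rate = 205.3 kg/ha

205.3


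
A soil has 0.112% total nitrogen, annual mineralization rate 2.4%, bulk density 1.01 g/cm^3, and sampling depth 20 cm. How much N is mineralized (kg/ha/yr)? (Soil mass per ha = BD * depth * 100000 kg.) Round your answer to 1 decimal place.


Step 1: Soil mass per ha = BD * depth * 100000 = 1.01 * 20 * 100000 = 2020000 kg
Step 2: Total N pool = soil mass * N%/100 = 2020000 * 0.112/100 = 2262.4 kg/ha
Step 3: N mineralized = N pool * rate%/100 = 2262.4 * 2.4/100 = 54.3 kg/ha/yr

54.3


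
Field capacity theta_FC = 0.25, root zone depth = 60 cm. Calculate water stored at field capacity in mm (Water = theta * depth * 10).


Step 1: Water (mm) = theta_FC * depth (cm) * 10
Step 2: Water = 0.25 * 60 * 10
Step 3: Water = 150.0 mm

150.0


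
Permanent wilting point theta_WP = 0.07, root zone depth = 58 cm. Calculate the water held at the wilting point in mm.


Step 1: Water (mm) = theta_WP * depth * 10
Step 2: Water = 0.07 * 58 * 10
Step 3: Water = 40.6 mm

40.6


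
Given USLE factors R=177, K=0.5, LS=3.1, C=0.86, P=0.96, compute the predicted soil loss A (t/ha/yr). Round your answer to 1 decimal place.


Step 1: A = R * K * LS * C * P
Step 2: R * K = 177 * 0.5 = 88.5
Step 3: (R*K) * LS = 88.5 * 3.1 = 274.35
Step 4: * C * P = 274.35 * 0.86 * 0.96 = 226.5
Step 5: A = 226.5 t/(ha*yr)

226.5
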